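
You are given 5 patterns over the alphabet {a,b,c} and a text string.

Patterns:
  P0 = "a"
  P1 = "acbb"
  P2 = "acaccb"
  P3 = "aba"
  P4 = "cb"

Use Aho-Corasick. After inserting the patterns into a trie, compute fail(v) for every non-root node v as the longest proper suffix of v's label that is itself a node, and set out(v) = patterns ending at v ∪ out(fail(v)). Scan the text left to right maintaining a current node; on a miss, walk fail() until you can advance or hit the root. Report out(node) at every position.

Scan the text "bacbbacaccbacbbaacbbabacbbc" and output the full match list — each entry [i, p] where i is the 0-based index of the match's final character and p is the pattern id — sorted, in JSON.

Build automaton:
Trie (insert patterns):
  0='ε' goto a→1 c→11
  1='a' goto b→9 c→2  ←P0
  2='ac' goto a→5 b→3
  3='acb' goto b→4
  4='acbb' goto ·  ←P1
  5='aca' goto c→6
  6='acac' goto c→7
  7='acacc' goto b→8
  8='acaccb' goto ·  ←P2
  9='ab' goto a→10
  10='aba' goto ·  ←P3
  11='c' goto b→12
  12='cb' goto ·  ←P4

Failure links (BFS by depth):
  n1('a'): parent n0 fail=0; on 'a' 0 → fail=0;  out {0}∪∅={0}
  n11('c'): parent n0 fail=0; on 'c' 0 → fail=0;  out ∅∪∅=∅
  n2('ac'): parent n1 fail=0; on 'c' 0 → fail=11;  out ∅∪∅=∅
  n9('ab'): parent n1 fail=0; on 'b' 0 → fail=0;  out ∅∪∅=∅
  n12('cb'): parent n11 fail=0; on 'b' 0 → fail=0;  out {4}∪∅={4}
  n3('acb'): parent n2 fail=11; on 'b' 11 → fail=12;  out ∅∪{4}={4}
  n5('aca'): parent n2 fail=11; on 'a' 11→0 → fail=1;  out ∅∪{0}={0}
  n10('aba'): parent n9 fail=0; on 'a' 0 → fail=1;  out {3}∪{0}={0,3}
  n4('acbb'): parent n3 fail=12; on 'b' 12→0 → fail=0;  out {1}∪∅={1}
  n6('acac'): parent n5 fail=1; on 'c' 1 → fail=2;  out ∅∪∅=∅
  n7('acacc'): parent n6 fail=2; on 'c' 2→11→0 → fail=11;  out ∅∪∅=∅
  n8('acaccb'): parent n7 fail=11; on 'b' 11 → fail=12;  out {2}∪{4}={2,4}

Run:
[0] read 'b'  n0⇒n0
[1] read 'a'  n0⇒n1  → match P0@[1:1]
[2] read 'c'  n1⇒n2
[3] read 'b'  n2⇒n3  → match P4@[2:3]
[4] read 'b'  n3⇒n4  → match P1@[1:4]
[5] read 'a'  n4⇒n1 (fail-walked)  → match P0@[5:5]
[6] read 'c'  n1⇒n2
[7] read 'a'  n2⇒n5  → match P0@[7:7]
[8] read 'c'  n5⇒n6
[9] read 'c'  n6⇒n7
[10] read 'b'  n7⇒n8  → match P2@[5:10],P4@[9:10]
[11] read 'a'  n8⇒n1 (fail-walked)  → match P0@[11:11]
[12] read 'c'  n1⇒n2
[13] read 'b'  n2⇒n3  → match P4@[12:13]
[14] read 'b'  n3⇒n4  → match P1@[11:14]
[15] read 'a'  n4⇒n1 (fail-walked)  → match P0@[15:15]
[16] read 'a'  n1⇒n1 (fail-walked)  → match P0@[16:16]
[17] read 'c'  n1⇒n2
[18] read 'b'  n2⇒n3  → match P4@[17:18]
[19] read 'b'  n3⇒n4  → match P1@[16:19]
[20] read 'a'  n4⇒n1 (fail-walked)  → match P0@[20:20]
[21] read 'b'  n1⇒n9
[22] read 'a'  n9⇒n10  → match P0@[22:22],P3@[20:22]
[23] read 'c'  n10⇒n2 (fail-walked)
[24] read 'b'  n2⇒n3  → match P4@[23:24]
[25] read 'b'  n3⇒n4  → match P1@[22:25]
[26] read 'c'  n4⇒n11 (fail-walked)

Result: [[1,0],[3,4],[4,1],[5,0],[7,0],[10,2],[10,4],[11,0],[13,4],[14,1],[15,0],[16,0],[18,4],[19,1],[20,0],[22,0],[22,3],[24,4],[25,1]]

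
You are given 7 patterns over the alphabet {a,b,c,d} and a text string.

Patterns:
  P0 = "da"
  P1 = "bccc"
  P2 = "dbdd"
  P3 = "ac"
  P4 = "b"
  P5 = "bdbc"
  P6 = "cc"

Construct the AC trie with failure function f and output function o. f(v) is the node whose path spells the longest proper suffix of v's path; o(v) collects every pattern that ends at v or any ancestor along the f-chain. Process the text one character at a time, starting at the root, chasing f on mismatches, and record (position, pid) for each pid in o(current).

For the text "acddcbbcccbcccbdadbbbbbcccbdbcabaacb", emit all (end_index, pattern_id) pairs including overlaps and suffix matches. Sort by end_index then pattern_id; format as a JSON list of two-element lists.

Construct AC machine:
Trie nodes:
  0='ε' goto a→10 b→3 c→15 d→1
  1='d' goto a→2 b→7
  2='da' goto ·  [P0 ends]
  3='b' goto c→4 d→12  [P4 ends]
  4='bc' goto c→5
  5='bcc' goto c→6
  6='bccc' goto ·  [P1 ends]
  7='db' goto d→8
  8='dbd' goto d→9
  9='dbdd' goto ·  [P2 ends]
  10='a' goto c→11
  11='ac' goto ·  [P3 ends]
  12='bd' goto b→13
  13='bdb' goto c→14
  14='bdbc' goto ·  [P5 ends]
  15='c' goto c→16
  16='cc' goto ·  [P6 ends]

Failure links (BFS by depth):
  fail(1) 'd': from fail(0)=0 chase 'd': 0 ⇒ 0;  out=∅∪out(0)=∅
  fail(3) 'b': from fail(0)=0 chase 'b': 0 ⇒ 0;  out={4}∪out(0)={4}
  fail(10) 'a': from fail(0)=0 chase 'a': 0 ⇒ 0;  out=∅∪out(0)=∅
  fail(15) 'c': from fail(0)=0 chase 'c': 0 ⇒ 0;  out=∅∪out(0)=∅
  fail(2) 'da': from fail(1)=0 chase 'a': 0 ⇒ 10;  out={0}∪out(10)={0}
  fail(4) 'bc': from fail(3)=0 chase 'c': 0 ⇒ 15;  out=∅∪out(15)=∅
  fail(7) 'db': from fail(1)=0 chase 'b': 0 ⇒ 3;  out=∅∪out(3)={4}
  fail(11) 'ac': from fail(10)=0 chase 'c': 0 ⇒ 15;  out={3}∪out(15)={3}
  fail(12) 'bd': from fail(3)=0 chase 'd': 0 ⇒ 1;  out=∅∪out(1)=∅
  fail(16) 'cc': from fail(15)=0 chase 'c': 0 ⇒ 15;  out={6}∪out(15)={6}
  fail(5) 'bcc': from fail(4)=15 chase 'c': 15 ⇒ 16;  out=∅∪out(16)={6}
  fail(8) 'dbd': from fail(7)=3 chase 'd': 3 ⇒ 12;  out=∅∪out(12)=∅
  fail(13) 'bdb': from fail(12)=1 chase 'b': 1 ⇒ 7;  out=∅∪out(7)={4}
  fail(6) 'bccc': from fail(5)=16 chase 'c': 16→15 ⇒ 16;  out={1}∪out(16)={1,6}
  fail(9) 'dbdd': from fail(8)=12 chase 'd': 12→1→0 ⇒ 1;  out={2}∪out(1)={2}
  fail(14) 'bdbc': from fail(13)=7 chase 'c': 7→3 ⇒ 4;  out={5}∪out(4)={5}

Text stream:
[0] read 'a'  n0⇒n10
[1] read 'c'  n10⇒n11  → match P3@[0:1]
[2] read 'd'  n11⇒n1 ·f
[3] read 'd'  n1⇒n1 ·f
[4] read 'c'  n1⇒n15 ·f
[5] read 'b'  n15⇒n3 ·f  → match P4@[5:5]
[6] read 'b'  n3⇒n3 ·f  → match P4@[6:6]
[7] read 'c'  n3⇒n4
[8] read 'c'  n4⇒n5  → match P6@[7:8]
[9] read 'c'  n5⇒n6  → match P1@[6:9],P6@[8:9]
[10] read 'b'  n6⇒n3 ·f  → match P4@[10:10]
[11] read 'c'  n3⇒n4
[12] read 'c'  n4⇒n5  → match P6@[11:12]
[13] read 'c'  n5⇒n6  → match P1@[10:13],P6@[12:13]
[14] read 'b'  n6⇒n3 ·f  → match P4@[14:14]
[15] read 'd'  n3⇒n12
[16] read 'a'  n12⇒n2 ·f  → match P0@[15:16]
[17] read 'd'  n2⇒n1 ·f
[18] read 'b'  n1⇒n7  → match P4@[18:18]
[19] read 'b'  n7⇒n3 ·f  → match P4@[19:19]
[20] read 'b'  n3⇒n3 ·f  → match P4@[20:20]
[21] read 'b'  n3⇒n3 ·f  → match P4@[21:21]
[22] read 'b'  n3⇒n3 ·f  → match P4@[22:22]
[23] read 'c'  n3⇒n4
[24] read 'c'  n4⇒n5  → match P6@[23:24]
[25] read 'c'  n5⇒n6  → match P1@[22:25],P6@[24:25]
[26] read 'b'  n6⇒n3 ·f  → match P4@[26:26]
[27] read 'd'  n3⇒n12
[28] read 'b'  n12⇒n13  → match P4@[28:28]
[29] read 'c'  n13⇒n14  → match P5@[26:29]
[30] read 'a'  n14⇒n10 ·f
[31] read 'b'  n10⇒n3 ·f  → match P4@[31:31]
[32] read 'a'  n3⇒n10 ·f
[33] read 'a'  n10⇒n10 ·f
[34] read 'c'  n10⇒n11  → match P3@[33:34]
[35] read 'b'  n11⇒n3 ·f  → match P4@[35:35]

Matches: [[1,3],[5,4],[6,4],[8,6],[9,1],[9,6],[10,4],[12,6],[13,1],[13,6],[14,4],[16,0],[18,4],[19,4],[20,4],[21,4],[22,4],[24,6],[25,1],[25,6],[26,4],[28,4],[29,5],[31,4],[34,3],[35,4]]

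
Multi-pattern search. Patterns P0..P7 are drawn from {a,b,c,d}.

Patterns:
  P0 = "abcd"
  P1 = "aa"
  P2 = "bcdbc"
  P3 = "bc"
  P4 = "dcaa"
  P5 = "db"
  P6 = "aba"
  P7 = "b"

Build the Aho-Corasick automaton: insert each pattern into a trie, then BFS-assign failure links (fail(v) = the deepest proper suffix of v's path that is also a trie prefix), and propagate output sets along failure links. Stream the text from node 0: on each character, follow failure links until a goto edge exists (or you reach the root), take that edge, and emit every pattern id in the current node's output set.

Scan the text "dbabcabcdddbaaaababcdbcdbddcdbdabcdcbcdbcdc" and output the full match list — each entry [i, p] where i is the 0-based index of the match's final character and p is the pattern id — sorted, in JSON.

Construct AC machine:
Trie (insert patterns):
  0='ε' goto a→1 b→6 d→11
  1='a' goto a→5 b→2
  2='ab' goto a→16 c→3
  3='abc' goto d→4
  4='abcd' goto ·  ←P0
  5='aa' goto ·  ←P1
  6='b' goto c→7  ←P7
  7='bc' goto d→8  ←P3
  8='bcd' goto b→9
  9='bcdb' goto c→10
  10='bcdbc' goto ·  ←P2
  11='d' goto b→15 c→12
  12='dc' goto a→13
  13='dca' goto a→14
  14='dcaa' goto ·  ←P4
  15='db' goto ·  ←P5
  16='aba' goto ·  ←P6

BFS fail/out derivation:
  fail(1) 'a': from fail(0)=0 chase 'a': 0 ⇒ 0;  out=∅∪out(0)=∅
  fail(6) 'b': from fail(0)=0 chase 'b': 0 ⇒ 0;  out={7}∪out(0)={7}
  fail(11) 'd': from fail(0)=0 chase 'd': 0 ⇒ 0;  out=∅∪out(0)=∅
  fail(2) 'ab': from fail(1)=0 chase 'b': 0 ⇒ 6;  out=∅∪out(6)={7}
  fail(5) 'aa': from fail(1)=0 chase 'a': 0 ⇒ 1;  out={1}∪out(1)={1}
  fail(7) 'bc': from fail(6)=0 chase 'c': 0 ⇒ 0;  out={3}∪out(0)={3}
  fail(12) 'dc': from fail(11)=0 chase 'c': 0 ⇒ 0;  out=∅∪out(0)=∅
  fail(15) 'db': from fail(11)=0 chase 'b': 0 ⇒ 6;  out={5}∪out(6)={5,7}
  fail(3) 'abc': from fail(2)=6 chase 'c': 6 ⇒ 7;  out=∅∪out(7)={3}
  fail(8) 'bcd': from fail(7)=0 chase 'd': 0 ⇒ 11;  out=∅∪out(11)=∅
  fail(13) 'dca': from fail(12)=0 chase 'a': 0 ⇒ 1;  out=∅∪out(1)=∅
  fail(16) 'aba': from fail(2)=6 chase 'a': 6→0 ⇒ 1;  out={6}∪out(1)={6}
  fail(4) 'abcd': from fail(3)=7 chase 'd': 7 ⇒ 8;  out={0}∪out(8)={0}
  fail(9) 'bcdb': from fail(8)=11 chase 'b': 11 ⇒ 15;  out=∅∪out(15)={5,7}
  fail(14) 'dcaa': from fail(13)=1 chase 'a': 1 ⇒ 5;  out={4}∪out(5)={1,4}
  fail(10) 'bcdbc': from fail(9)=15 chase 'c': 15→6 ⇒ 7;  out={2}∪out(7)={2,3}

Scan:
i=0 'd': node 0→11
i=1 'b': node 11→15  ** P5@[0:1],P7@[1:1]
i=2 'a': node 15→1 ·f
i=3 'b': node 1→2  ** P7@[3:3]
i=4 'c': node 2→3  ** P3@[3:4]
i=5 'a': node 3→1 ·f
i=6 'b': node 1→2  ** P7@[6:6]
i=7 'c': node 2→3  ** P3@[6:7]
i=8 'd': node 3→4  ** P0@[5:8]
i=9 'd': node 4→11 ·f
i=10 'd': node 11→11 ·f
i=11 'b': node 11→15  ** P5@[10:11],P7@[11:11]
i=12 'a': node 15→1 ·f
i=13 'a': node 1→5  ** P1@[12:13]
i=14 'a': node 5→5 ·f  ** P1@[13:14]
i=15 'a': node 5→5 ·f  ** P1@[14:15]
i=16 'b': node 5→2 ·f  ** P7@[16:16]
i=17 'a': node 2→16  ** P6@[15:17]
i=18 'b': node 16→2 ·f  ** P7@[18:18]
i=19 'c': node 2→3  ** P3@[18:19]
i=20 'd': node 3→4  ** P0@[17:20]
i=21 'b': node 4→9 ·f  ** P5@[20:21],P7@[21:21]
i=22 'c': node 9→10  ** P2@[18:22],P3@[21:22]
i=23 'd': node 10→8 ·f
i=24 'b': node 8→9  ** P5@[23:24],P7@[24:24]
i=25 'd': node 9→11 ·f
i=26 'd': node 11→11 ·f
i=27 'c': node 11→12
i=28 'd': node 12→11 ·f
i=29 'b': node 11→15  ** P5@[28:29],P7@[29:29]
i=30 'd': node 15→11 ·f
i=31 'a': node 11→1 ·f
i=32 'b': node 1→2  ** P7@[32:32]
i=33 'c': node 2→3  ** P3@[32:33]
i=34 'd': node 3→4  ** P0@[31:34]
i=35 'c': node 4→12 ·f
i=36 'b': node 12→6 ·f  ** P7@[36:36]
i=37 'c': node 6→7  ** P3@[36:37]
i=38 'd': node 7→8
i=39 'b': node 8→9  ** P5@[38:39],P7@[39:39]
i=40 'c': node 9→10  ** P2@[36:40],P3@[39:40]
i=41 'd': node 10→8 ·f
i=42 'c': node 8→12 ·f

Matches: [[1,5],[1,7],[3,7],[4,3],[6,7],[7,3],[8,0],[11,5],[11,7],[13,1],[14,1],[15,1],[16,7],[17,6],[18,7],[19,3],[20,0],[21,5],[21,7],[22,2],[22,3],[24,5],[24,7],[29,5],[29,7],[32,7],[33,3],[34,0],[36,7],[37,3],[39,5],[39,7],[40,2],[40,3]]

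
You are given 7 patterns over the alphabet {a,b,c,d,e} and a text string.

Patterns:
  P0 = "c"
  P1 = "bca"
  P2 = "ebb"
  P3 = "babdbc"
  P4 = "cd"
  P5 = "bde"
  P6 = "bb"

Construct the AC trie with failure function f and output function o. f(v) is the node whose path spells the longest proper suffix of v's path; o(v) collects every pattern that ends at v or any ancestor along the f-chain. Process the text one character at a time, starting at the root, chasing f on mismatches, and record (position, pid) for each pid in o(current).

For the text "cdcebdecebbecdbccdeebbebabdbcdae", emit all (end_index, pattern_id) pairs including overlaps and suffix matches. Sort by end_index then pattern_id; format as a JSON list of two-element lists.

Build:
Trie (insert patterns):
  n0 'ε': b→2 c→1 e→5
  n1 'c': d→13  ←P0
  n2 'b': a→8 b→16 c→3 d→14
  n3 'bc': a→4
  n4 'bca': ·  ←P1
  n5 'e': b→6
  n6 'eb': b→7
  n7 'ebb': ·  ←P2
  n8 'ba': b→9
  n9 'bab': d→10
  n10 'babd': b→11
  n11 'babdb': c→12
  n12 'babdbc': ·  ←P3
  n13 'cd': ·  ←P4
  n14 'bd': e→15
  n15 'bde': ·  ←P5
  n16 'bb': ·  ←P6

Failure links (BFS by depth):
  n1('c'): parent n0 fail=0; on 'c' 0 → fail=0;  out {0}∪∅={0}
  n2('b'): parent n0 fail=0; on 'b' 0 → fail=0;  out ∅∪∅=∅
  n5('e'): parent n0 fail=0; on 'e' 0 → fail=0;  out ∅∪∅=∅
  n3('bc'): parent n2 fail=0; on 'c' 0 → fail=1;  out ∅∪{0}={0}
  n6('eb'): parent n5 fail=0; on 'b' 0 → fail=2;  out ∅∪∅=∅
  n8('ba'): parent n2 fail=0; on 'a' 0 → fail=0;  out ∅∪∅=∅
  n13('cd'): parent n1 fail=0; on 'd' 0 → fail=0;  out {4}∪∅={4}
  n14('bd'): parent n2 fail=0; on 'd' 0 → fail=0;  out ∅∪∅=∅
  n16('bb'): parent n2 fail=0; on 'b' 0 → fail=2;  out {6}∪∅={6}
  n4('bca'): parent n3 fail=1; on 'a' 1→0 → fail=0;  out {1}∪∅={1}
  n7('ebb'): parent n6 fail=2; on 'b' 2 → fail=16;  out {2}∪{6}={2,6}
  n9('bab'): parent n8 fail=0; on 'b' 0 → fail=2;  out ∅∪∅=∅
  n15('bde'): parent n14 fail=0; on 'e' 0 → fail=5;  out {5}∪∅={5}
  n10('babd'): parent n9 fail=2; on 'd' 2 → fail=14;  out ∅∪∅=∅
  n11('babdb'): parent n10 fail=14; on 'b' 14→0 → fail=2;  out ∅∪∅=∅
  n12('babdbc'): parent n11 fail=2; on 'c' 2 → fail=3;  out {3}∪{0}={0,3}

Run:
i=0 'c': node 0→1  → match P0@[0:0]
i=1 'd': node 1→13  → match P4@[0:1]
i=2 'c': node 13→1 ·f  → match P0@[2:2]
i=3 'e': node 1→5 ·f
i=4 'b': node 5→6
i=5 'd': node 6→14 ·f
i=6 'e': node 14→15  → match P5@[4:6]
i=7 'c': node 15→1 ·f  → match P0@[7:7]
i=8 'e': node 1→5 ·f
i=9 'b': node 5→6
i=10 'b': node 6→7  → match P2@[8:10],P6@[9:10]
i=11 'e': node 7→5 ·f
i=12 'c': node 5→1 ·f  → match P0@[12:12]
i=13 'd': node 1→13  → match P4@[12:13]
i=14 'b': node 13→2 ·f
i=15 'c': node 2→3  → match P0@[15:15]
i=16 'c': node 3→1 ·f  → match P0@[16:16]
i=17 'd': node 1→13  → match P4@[16:17]
i=18 'e': node 13→5 ·f
i=19 'e': node 5→5 ·f
i=20 'b': node 5→6
i=21 'b': node 6→7  → match P2@[19:21],P6@[20:21]
i=22 'e': node 7→5 ·f
i=23 'b': node 5→6
i=24 'a': node 6→8 ·f
i=25 'b': node 8→9
i=26 'd': node 9→10
i=27 'b': node 10→11
i=28 'c': node 11→12  → match P0@[28:28],P3@[23:28]
i=29 'd': node 12→13 ·f  → match P4@[28:29]
i=30 'a': node 13→0 ·f
i=31 'e': node 0→5

Matches: [[0,0],[1,4],[2,0],[6,5],[7,0],[10,2],[10,6],[12,0],[13,4],[15,0],[16,0],[17,4],[21,2],[21,6],[28,0],[28,3],[29,4]]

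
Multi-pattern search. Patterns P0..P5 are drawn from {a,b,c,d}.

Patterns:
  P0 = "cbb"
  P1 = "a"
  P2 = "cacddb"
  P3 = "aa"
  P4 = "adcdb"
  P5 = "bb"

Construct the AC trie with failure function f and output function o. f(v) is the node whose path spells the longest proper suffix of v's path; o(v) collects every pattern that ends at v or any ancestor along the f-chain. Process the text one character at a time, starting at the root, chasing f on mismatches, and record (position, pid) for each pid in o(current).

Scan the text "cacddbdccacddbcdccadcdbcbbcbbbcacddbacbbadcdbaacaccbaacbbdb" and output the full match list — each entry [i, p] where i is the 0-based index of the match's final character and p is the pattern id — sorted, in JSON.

Construct AC machine:
Trie (insert patterns):
  0='ε' goto a→4 b→15 c→1
  1='c' goto a→5 b→2
  2='cb' goto b→3
  3='cbb' goto ·  [P0 ends]
  4='a' goto a→10 d→11  [P1 ends]
  5='ca' goto c→6
  6='cac' goto d→7
  7='cacd' goto d→8
  8='cacdd' goto b→9
  9='cacddb' goto ·  [P2 ends]
  10='aa' goto ·  [P3 ends]
  11='ad' goto c→12
  12='adc' goto d→13
  13='adcd' goto b→14
  14='adcdb' goto ·  [P4 ends]
  15='b' goto b→16
  16='bb' goto ·  [P5 ends]

BFS fail/out derivation:
  fail(1) 'c': from fail(0)=0 chase 'c': 0 ⇒ 0;  out=∅∪out(0)=∅
  fail(4) 'a': from fail(0)=0 chase 'a': 0 ⇒ 0;  out={1}∪out(0)={1}
  fail(15) 'b': from fail(0)=0 chase 'b': 0 ⇒ 0;  out=∅∪out(0)=∅
  fail(2) 'cb': from fail(1)=0 chase 'b': 0 ⇒ 15;  out=∅∪out(15)=∅
  fail(5) 'ca': from fail(1)=0 chase 'a': 0 ⇒ 4;  out=∅∪out(4)={1}
  fail(10) 'aa': from fail(4)=0 chase 'a': 0 ⇒ 4;  out={3}∪out(4)={1,3}
  fail(11) 'ad': from fail(4)=0 chase 'd': 0 ⇒ 0;  out=∅∪out(0)=∅
  fail(16) 'bb': from fail(15)=0 chase 'b': 0 ⇒ 15;  out={5}∪out(15)={5}
  fail(3) 'cbb': from fail(2)=15 chase 'b': 15 ⇒ 16;  out={0}∪out(16)={0,5}
  fail(6) 'cac': from fail(5)=4 chase 'c': 4→0 ⇒ 1;  out=∅∪out(1)=∅
  fail(12) 'adc': from fail(11)=0 chase 'c': 0 ⇒ 1;  out=∅∪out(1)=∅
  fail(7) 'cacd': from fail(6)=1 chase 'd': 1→0 ⇒ 0;  out=∅∪out(0)=∅
  fail(13) 'adcd': from fail(12)=1 chase 'd': 1→0 ⇒ 0;  out=∅∪out(0)=∅
  fail(8) 'cacdd': from fail(7)=0 chase 'd': 0 ⇒ 0;  out=∅∪out(0)=∅
  fail(14) 'adcdb': from fail(13)=0 chase 'b': 0 ⇒ 15;  out={4}∪out(15)={4}
  fail(9) 'cacddb': from fail(8)=0 chase 'b': 0 ⇒ 15;  out={2}∪out(15)={2}

Run:
[0] read 'c'  n0⇒n1
[1] read 'a'  n1⇒n5  → match P1@[1:1]
[2] read 'c'  n5⇒n6
[3] read 'd'  n6⇒n7
[4] read 'd'  n7⇒n8
[5] read 'b'  n8⇒n9  → match P2@[0:5]
[6] read 'd'  n9⇒n0 (fail-walked)
[7] read 'c'  n0⇒n1
[8] read 'c'  n1⇒n1 (fail-walked)
[9] read 'a'  n1⇒n5  → match P1@[9:9]
[10] read 'c'  n5⇒n6
[11] read 'd'  n6⇒n7
[12] read 'd'  n7⇒n8
[13] read 'b'  n8⇒n9  → match P2@[8:13]
[14] read 'c'  n9⇒n1 (fail-walked)
[15] read 'd'  n1⇒n0 (fail-walked)
[16] read 'c'  n0⇒n1
[17] read 'c'  n1⇒n1 (fail-walked)
[18] read 'a'  n1⇒n5  → match P1@[18:18]
[19] read 'd'  n5⇒n11 (fail-walked)
[20] read 'c'  n11⇒n12
[21] read 'd'  n12⇒n13
[22] read 'b'  n13⇒n14  → match P4@[18:22]
[23] read 'c'  n14⇒n1 (fail-walked)
[24] read 'b'  n1⇒n2
[25] read 'b'  n2⇒n3  → match P0@[23:25],P5@[24:25]
[26] read 'c'  n3⇒n1 (fail-walked)
[27] read 'b'  n1⇒n2
[28] read 'b'  n2⇒n3  → match P0@[26:28],P5@[27:28]
[29] read 'b'  n3⇒n16 (fail-walked)  → match P5@[28:29]
[30] read 'c'  n16⇒n1 (fail-walked)
[31] read 'a'  n1⇒n5  → match P1@[31:31]
[32] read 'c'  n5⇒n6
[33] read 'd'  n6⇒n7
[34] read 'd'  n7⇒n8
[35] read 'b'  n8⇒n9  → match P2@[30:35]
[36] read 'a'  n9⇒n4 (fail-walked)  → match P1@[36:36]
[37] read 'c'  n4⇒n1 (fail-walked)
[38] read 'b'  n1⇒n2
[39] read 'b'  n2⇒n3  → match P0@[37:39],P5@[38:39]
[40] read 'a'  n3⇒n4 (fail-walked)  → match P1@[40:40]
[41] read 'd'  n4⇒n11
[42] read 'c'  n11⇒n12
[43] read 'd'  n12⇒n13
[44] read 'b'  n13⇒n14  → match P4@[40:44]
[45] read 'a'  n14⇒n4 (fail-walked)  → match P1@[45:45]
[46] read 'a'  n4⇒n10  → match P1@[46:46],P3@[45:46]
[47] read 'c'  n10⇒n1 (fail-walked)
[48] read 'a'  n1⇒n5  → match P1@[48:48]
[49] read 'c'  n5⇒n6
[50] read 'c'  n6⇒n1 (fail-walked)
[51] read 'b'  n1⇒n2
[52] read 'a'  n2⇒n4 (fail-walked)  → match P1@[52:52]
[53] read 'a'  n4⇒n10  → match P1@[53:53],P3@[52:53]
[54] read 'c'  n10⇒n1 (fail-walked)
[55] read 'b'  n1⇒n2
[56] read 'b'  n2⇒n3  → match P0@[54:56],P5@[55:56]
[57] read 'd'  n3⇒n0 (fail-walked)
[58] read 'b'  n0⇒n15

All matches (sorted): [[1,1],[5,2],[9,1],[13,2],[18,1],[22,4],[25,0],[25,5],[28,0],[28,5],[29,5],[31,1],[35,2],[36,1],[39,0],[39,5],[40,1],[44,4],[45,1],[46,1],[46,3],[48,1],[52,1],[53,1],[53,3],[56,0],[56,5]]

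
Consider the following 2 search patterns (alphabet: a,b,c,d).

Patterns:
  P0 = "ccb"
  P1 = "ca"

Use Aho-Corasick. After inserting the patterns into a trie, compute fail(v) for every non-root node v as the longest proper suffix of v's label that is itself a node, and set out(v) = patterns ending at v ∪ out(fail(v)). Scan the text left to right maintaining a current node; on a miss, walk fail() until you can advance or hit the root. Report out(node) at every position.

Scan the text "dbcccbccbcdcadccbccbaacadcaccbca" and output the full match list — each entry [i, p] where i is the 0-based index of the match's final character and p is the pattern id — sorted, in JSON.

Build:
Trie (insert patterns):
  0='ε' goto c→1
  1='c' goto a→4 c→2
  2='cc' goto b→3
  3='ccb' goto ·  ←P0
  4='ca' goto ·  ←P1

Failure links (BFS by depth):
  fail(1) 'c': from fail(0)=0 chase 'c': 0 ⇒ 0;  out=∅∪out(0)=∅
  fail(2) 'cc': from fail(1)=0 chase 'c': 0 ⇒ 1;  out=∅∪out(1)=∅
  fail(4) 'ca': from fail(1)=0 chase 'a': 0 ⇒ 0;  out={1}∪out(0)={1}
  fail(3) 'ccb': from fail(2)=1 chase 'b': 1→0 ⇒ 0;  out={0}∪out(0)={0}

Run:
[0] read 'd'  n0⇒n0
[1] read 'b'  n0⇒n0
[2] read 'c'  n0⇒n1
[3] read 'c'  n1⇒n2
[4] read 'c'  n2⇒n2 (via fail)
[5] read 'b'  n2⇒n3  → match P0@[3:5]
[6] read 'c'  n3⇒n1 (via fail)
[7] read 'c'  n1⇒n2
[8] read 'b'  n2⇒n3  → match P0@[6:8]
[9] read 'c'  n3⇒n1 (via fail)
[10] read 'd'  n1⇒n0 (via fail)
[11] read 'c'  n0⇒n1
[12] read 'a'  n1⇒n4  → match P1@[11:12]
[13] read 'd'  n4⇒n0 (via fail)
[14] read 'c'  n0⇒n1
[15] read 'c'  n1⇒n2
[16] read 'b'  n2⇒n3  → match P0@[14:16]
[17] read 'c'  n3⇒n1 (via fail)
[18] read 'c'  n1⇒n2
[19] read 'b'  n2⇒n3  → match P0@[17:19]
[20] read 'a'  n3⇒n0 (via fail)
[21] read 'a'  n0⇒n0
[22] read 'c'  n0⇒n1
[23] read 'a'  n1⇒n4  → match P1@[22:23]
[24] read 'd'  n4⇒n0 (via fail)
[25] read 'c'  n0⇒n1
[26] read 'a'  n1⇒n4  → match P1@[25:26]
[27] read 'c'  n4⇒n1 (via fail)
[28] read 'c'  n1⇒n2
[29] read 'b'  n2⇒n3  → match P0@[27:29]
[30] read 'c'  n3⇒n1 (via fail)
[31] read 'a'  n1⇒n4  → match P1@[30:31]

All matches (sorted): [[5,0],[8,0],[12,1],[16,0],[19,0],[23,1],[26,1],[29,0],[31,1]]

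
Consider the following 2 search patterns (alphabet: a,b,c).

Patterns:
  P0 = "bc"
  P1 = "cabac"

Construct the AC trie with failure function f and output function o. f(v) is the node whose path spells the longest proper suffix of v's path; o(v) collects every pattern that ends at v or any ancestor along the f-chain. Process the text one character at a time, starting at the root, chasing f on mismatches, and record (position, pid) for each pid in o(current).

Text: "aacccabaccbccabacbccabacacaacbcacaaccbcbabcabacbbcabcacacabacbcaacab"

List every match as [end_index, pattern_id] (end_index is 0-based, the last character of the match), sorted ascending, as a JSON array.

Build automaton:
Trie (insert patterns):
  0='ε' goto b→1 c→3
  1='b' goto c→2
  2='bc' goto ·  [P0 ends]
  3='c' goto a→4
  4='ca' goto b→5
  5='cab' goto a→6
  6='caba' goto c→7
  7='cabac' goto ·  [P1 ends]

Failure links (BFS by depth):
  fail(1) 'b': from fail(0)=0 chase 'b': 0 ⇒ 0;  out=∅∪out(0)=∅
  fail(3) 'c': from fail(0)=0 chase 'c': 0 ⇒ 0;  out=∅∪out(0)=∅
  fail(2) 'bc': from fail(1)=0 chase 'c': 0 ⇒ 3;  out={0}∪out(3)={0}
  fail(4) 'ca': from fail(3)=0 chase 'a': 0 ⇒ 0;  out=∅∪out(0)=∅
  fail(5) 'cab': from fail(4)=0 chase 'b': 0 ⇒ 1;  out=∅∪out(1)=∅
  fail(6) 'caba': from fail(5)=1 chase 'a': 1→0 ⇒ 0;  out=∅∪out(0)=∅
  fail(7) 'cabac': from fail(6)=0 chase 'c': 0 ⇒ 3;  out={1}∪out(3)={1}

Run:
[0] read 'a'  n0⇒n0
[1] read 'a'  n0⇒n0
[2] read 'c'  n0⇒n3
[3] read 'c'  n3⇒n3 ·f
[4] read 'c'  n3⇒n3 ·f
[5] read 'a'  n3⇒n4
[6] read 'b'  n4⇒n5
[7] read 'a'  n5⇒n6
[8] read 'c'  n6⇒n7  emit P1@[4:8]
[9] read 'c'  n7⇒n3 ·f
[10] read 'b'  n3⇒n1 ·f
[11] read 'c'  n1⇒n2  emit P0@[10:11]
[12] read 'c'  n2⇒n3 ·f
[13] read 'a'  n3⇒n4
[14] read 'b'  n4⇒n5
[15] read 'a'  n5⇒n6
[16] read 'c'  n6⇒n7  emit P1@[12:16]
[17] read 'b'  n7⇒n1 ·f
[18] read 'c'  n1⇒n2  emit P0@[17:18]
[19] read 'c'  n2⇒n3 ·f
[20] read 'a'  n3⇒n4
[21] read 'b'  n4⇒n5
[22] read 'a'  n5⇒n6
[23] read 'c'  n6⇒n7  emit P1@[19:23]
[24] read 'a'  n7⇒n4 ·f
[25] read 'c'  n4⇒n3 ·f
[26] read 'a'  n3⇒n4
[27] read 'a'  n4⇒n0 ·f
[28] read 'c'  n0⇒n3
[29] read 'b'  n3⇒n1 ·f
[30] read 'c'  n1⇒n2  emit P0@[29:30]
[31] read 'a'  n2⇒n4 ·f
[32] read 'c'  n4⇒n3 ·f
[33] read 'a'  n3⇒n4
[34] read 'a'  n4⇒n0 ·f
[35] read 'c'  n0⇒n3
[36] read 'c'  n3⇒n3 ·f
[37] read 'b'  n3⇒n1 ·f
[38] read 'c'  n1⇒n2  emit P0@[37:38]
[39] read 'b'  n2⇒n1 ·f
[40] read 'a'  n1⇒n0 ·f
[41] read 'b'  n0⇒n1
[42] read 'c'  n1⇒n2  emit P0@[41:42]
[43] read 'a'  n2⇒n4 ·f
[44] read 'b'  n4⇒n5
[45] read 'a'  n5⇒n6
[46] read 'c'  n6⇒n7  emit P1@[42:46]
[47] read 'b'  n7⇒n1 ·f
[48] read 'b'  n1⇒n1 ·f
[49] read 'c'  n1⇒n2  emit P0@[48:49]
[50] read 'a'  n2⇒n4 ·f
[51] read 'b'  n4⇒n5
[52] read 'c'  n5⇒n2 ·f  emit P0@[51:52]
[53] read 'a'  n2⇒n4 ·f
[54] read 'c'  n4⇒n3 ·f
[55] read 'a'  n3⇒n4
[56] read 'c'  n4⇒n3 ·f
[57] read 'a'  n3⇒n4
[58] read 'b'  n4⇒n5
[59] read 'a'  n5⇒n6
[60] read 'c'  n6⇒n7  emit P1@[56:60]
[61] read 'b'  n7⇒n1 ·f
[62] read 'c'  n1⇒n2  emit P0@[61:62]
[63] read 'a'  n2⇒n4 ·f
[64] read 'a'  n4⇒n0 ·f
[65] read 'c'  n0⇒n3
[66] read 'a'  n3⇒n4
[67] read 'b'  n4⇒n5

Result: [[8,1],[11,0],[16,1],[18,0],[23,1],[30,0],[38,0],[42,0],[46,1],[49,0],[52,0],[60,1],[62,0]]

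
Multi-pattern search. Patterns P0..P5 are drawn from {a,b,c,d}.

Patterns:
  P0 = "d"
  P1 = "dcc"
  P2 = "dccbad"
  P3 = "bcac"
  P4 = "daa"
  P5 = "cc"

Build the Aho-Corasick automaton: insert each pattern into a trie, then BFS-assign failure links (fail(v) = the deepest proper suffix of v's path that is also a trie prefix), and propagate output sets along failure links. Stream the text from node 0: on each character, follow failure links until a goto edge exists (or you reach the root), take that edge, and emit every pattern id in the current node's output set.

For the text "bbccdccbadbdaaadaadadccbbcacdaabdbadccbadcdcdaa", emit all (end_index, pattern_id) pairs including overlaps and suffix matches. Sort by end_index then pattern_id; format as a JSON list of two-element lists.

Construct AC machine:
Trie nodes:
  n0 'ε': b→7 c→13 d→1
  n1 'd': a→11 c→2  [P0 ends]
  n2 'dc': c→3
  n3 'dcc': b→4  [P1 ends]
  n4 'dccb': a→5
  n5 'dccba': d→6
  n6 'dccbad': ·  [P2 ends]
  n7 'b': c→8
  n8 'bc': a→9
  n9 'bca': c→10
  n10 'bcac': ·  [P3 ends]
  n11 'da': a→12
  n12 'daa': ·  [P4 ends]
  n13 'c': c→14
  n14 'cc': ·  [P5 ends]

Failure links (BFS by depth):
  fail(1) 'd': from fail(0)=0 chase 'd': 0 ⇒ 0;  out={0}∪out(0)={0}
  fail(7) 'b': from fail(0)=0 chase 'b': 0 ⇒ 0;  out=∅∪out(0)=∅
  fail(13) 'c': from fail(0)=0 chase 'c': 0 ⇒ 0;  out=∅∪out(0)=∅
  fail(2) 'dc': from fail(1)=0 chase 'c': 0 ⇒ 13;  out=∅∪out(13)=∅
  fail(8) 'bc': from fail(7)=0 chase 'c': 0 ⇒ 13;  out=∅∪out(13)=∅
  fail(11) 'da': from fail(1)=0 chase 'a': 0 ⇒ 0;  out=∅∪out(0)=∅
  fail(14) 'cc': from fail(13)=0 chase 'c': 0 ⇒ 13;  out={5}∪out(13)={5}
  fail(3) 'dcc': from fail(2)=13 chase 'c': 13 ⇒ 14;  out={1}∪out(14)={1,5}
  fail(9) 'bca': from fail(8)=13 chase 'a': 13→0 ⇒ 0;  out=∅∪out(0)=∅
  fail(12) 'daa': from fail(11)=0 chase 'a': 0 ⇒ 0;  out={4}∪out(0)={4}
  fail(4) 'dccb': from fail(3)=14 chase 'b': 14→13→0 ⇒ 7;  out=∅∪out(7)=∅
  fail(10) 'bcac': from fail(9)=0 chase 'c': 0 ⇒ 13;  out={3}∪out(13)={3}
  fail(5) 'dccba': from fail(4)=7 chase 'a': 7→0 ⇒ 0;  out=∅∪out(0)=∅
  fail(6) 'dccbad': from fail(5)=0 chase 'd': 0 ⇒ 1;  out={2}∪out(1)={0,2}

Run:
[0] read 'b'  n0⇒n7
[1] read 'b'  n7⇒n7 ·f
[2] read 'c'  n7⇒n8
[3] read 'c'  n8⇒n14 ·f  ** P5@[2:3]
[4] read 'd'  n14⇒n1 ·f  ** P0@[4:4]
[5] read 'c'  n1⇒n2
[6] read 'c'  n2⇒n3  ** P1@[4:6],P5@[5:6]
[7] read 'b'  n3⇒n4
[8] read 'a'  n4⇒n5
[9] read 'd'  n5⇒n6  ** P0@[9:9],P2@[4:9]
[10] read 'b'  n6⇒n7 ·f
[11] read 'd'  n7⇒n1 ·f  ** P0@[11:11]
[12] read 'a'  n1⇒n11
[13] read 'a'  n11⇒n12  ** P4@[11:13]
[14] read 'a'  n12⇒n0 ·f
[15] read 'd'  n0⇒n1  ** P0@[15:15]
[16] read 'a'  n1⇒n11
[17] read 'a'  n11⇒n12  ** P4@[15:17]
[18] read 'd'  n12⇒n1 ·f  ** P0@[18:18]
[19] read 'a'  n1⇒n11
[20] read 'd'  n11⇒n1 ·f  ** P0@[20:20]
[21] read 'c'  n1⇒n2
[22] read 'c'  n2⇒n3  ** P1@[20:22],P5@[21:22]
[23] read 'b'  n3⇒n4
[24] read 'b'  n4⇒n7 ·f
[25] read 'c'  n7⇒n8
[26] read 'a'  n8⇒n9
[27] read 'c'  n9⇒n10  ** P3@[24:27]
[28] read 'd'  n10⇒n1 ·f  ** P0@[28:28]
[29] read 'a'  n1⇒n11
[30] read 'a'  n11⇒n12  ** P4@[28:30]
[31] read 'b'  n12⇒n7 ·f
[32] read 'd'  n7⇒n1 ·f  ** P0@[32:32]
[33] read 'b'  n1⇒n7 ·f
[34] read 'a'  n7⇒n0 ·f
[35] read 'd'  n0⇒n1  ** P0@[35:35]
[36] read 'c'  n1⇒n2
[37] read 'c'  n2⇒n3  ** P1@[35:37],P5@[36:37]
[38] read 'b'  n3⇒n4
[39] read 'a'  n4⇒n5
[40] read 'd'  n5⇒n6  ** P0@[40:40],P2@[35:40]
[41] read 'c'  n6⇒n2 ·f
[42] read 'd'  n2⇒n1 ·f  ** P0@[42:42]
[43] read 'c'  n1⇒n2
[44] read 'd'  n2⇒n1 ·f  ** P0@[44:44]
[45] read 'a'  n1⇒n11
[46] read 'a'  n11⇒n12  ** P4@[44:46]

All matches (sorted): [[3,5],[4,0],[6,1],[6,5],[9,0],[9,2],[11,0],[13,4],[15,0],[17,4],[18,0],[20,0],[22,1],[22,5],[27,3],[28,0],[30,4],[32,0],[35,0],[37,1],[37,5],[40,0],[40,2],[42,0],[44,0],[46,4]]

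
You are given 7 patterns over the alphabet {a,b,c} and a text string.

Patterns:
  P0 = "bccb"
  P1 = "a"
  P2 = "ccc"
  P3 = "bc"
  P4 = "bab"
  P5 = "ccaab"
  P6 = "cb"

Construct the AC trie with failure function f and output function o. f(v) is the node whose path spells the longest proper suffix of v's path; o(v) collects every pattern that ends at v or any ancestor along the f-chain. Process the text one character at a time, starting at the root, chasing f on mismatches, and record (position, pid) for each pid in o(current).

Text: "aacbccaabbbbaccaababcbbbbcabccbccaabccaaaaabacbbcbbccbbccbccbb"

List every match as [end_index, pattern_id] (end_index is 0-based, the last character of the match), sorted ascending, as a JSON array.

Construct AC machine:
Trie (insert patterns):
  n0 'ε': a→5 b→1 c→6
  n1 'b': a→9 c→2
  n2 'bc': c→3  [P3 ends]
  n3 'bcc': b→4
  n4 'bccb': ·  [P0 ends]
  n5 'a': ·  [P1 ends]
  n6 'c': b→14 c→7
  n7 'cc': a→11 c→8
  n8 'ccc': ·  [P2 ends]
  n9 'ba': b→10
  n10 'bab': ·  [P4 ends]
  n11 'cca': a→12
  n12 'ccaa': b→13
  n13 'ccaab': ·  [P5 ends]
  n14 'cb': ·  [P6 ends]

Failure links (BFS by depth):
  n1('b'): parent n0 fail=0; on 'b' 0 → fail=0;  out ∅∪∅=∅
  n5('a'): parent n0 fail=0; on 'a' 0 → fail=0;  out {1}∪∅={1}
  n6('c'): parent n0 fail=0; on 'c' 0 → fail=0;  out ∅∪∅=∅
  n2('bc'): parent n1 fail=0; on 'c' 0 → fail=6;  out {3}∪∅={3}
  n7('cc'): parent n6 fail=0; on 'c' 0 → fail=6;  out ∅∪∅=∅
  n9('ba'): parent n1 fail=0; on 'a' 0 → fail=5;  out ∅∪{1}={1}
  n14('cb'): parent n6 fail=0; on 'b' 0 → fail=1;  out {6}∪∅={6}
  n3('bcc'): parent n2 fail=6; on 'c' 6 → fail=7;  out ∅∪∅=∅
  n8('ccc'): parent n7 fail=6; on 'c' 6 → fail=7;  out {2}∪∅={2}
  n10('bab'): parent n9 fail=5; on 'b' 5→0 → fail=1;  out {4}∪∅={4}
  n11('cca'): parent n7 fail=6; on 'a' 6→0 → fail=5;  out ∅∪{1}={1}
  n4('bccb'): parent n3 fail=7; on 'b' 7→6 → fail=14;  out {0}∪{6}={0,6}
  n12('ccaa'): parent n11 fail=5; on 'a' 5→0 → fail=5;  out ∅∪{1}={1}
  n13('ccaab'): parent n12 fail=5; on 'b' 5→0 → fail=1;  out {5}∪∅={5}

Text stream:
[0] read 'a'  n0⇒n5  ** P1@[0:0]
[1] read 'a'  n5⇒n5 ·f  ** P1@[1:1]
[2] read 'c'  n5⇒n6 ·f
[3] read 'b'  n6⇒n14  ** P6@[2:3]
[4] read 'c'  n14⇒n2 ·f  ** P3@[3:4]
[5] read 'c'  n2⇒n3
[6] read 'a'  n3⇒n11 ·f  ** P1@[6:6]
[7] read 'a'  n11⇒n12  ** P1@[7:7]
[8] read 'b'  n12⇒n13  ** P5@[4:8]
[9] read 'b'  n13⇒n1 ·f
[10] read 'b'  n1⇒n1 ·f
[11] read 'b'  n1⇒n1 ·f
[12] read 'a'  n1⇒n9  ** P1@[12:12]
[13] read 'c'  n9⇒n6 ·f
[14] read 'c'  n6⇒n7
[15] read 'a'  n7⇒n11  ** P1@[15:15]
[16] read 'a'  n11⇒n12  ** P1@[16:16]
[17] read 'b'  n12⇒n13  ** P5@[13:17]
[18] read 'a'  n13⇒n9 ·f  ** P1@[18:18]
[19] read 'b'  n9⇒n10  ** P4@[17:19]
[20] read 'c'  n10⇒n2 ·f  ** P3@[19:20]
[21] read 'b'  n2⇒n14 ·f  ** P6@[20:21]
[22] read 'b'  n14⇒n1 ·f
[23] read 'b'  n1⇒n1 ·f
[24] read 'b'  n1⇒n1 ·f
[25] read 'c'  n1⇒n2  ** P3@[24:25]
[26] read 'a'  n2⇒n5 ·f  ** P1@[26:26]
[27] read 'b'  n5⇒n1 ·f
[28] read 'c'  n1⇒n2  ** P3@[27:28]
[29] read 'c'  n2⇒n3
[30] read 'b'  n3⇒n4  ** P0@[27:30],P6@[29:30]
[31] read 'c'  n4⇒n2 ·f  ** P3@[30:31]
[32] read 'c'  n2⇒n3
[33] read 'a'  n3⇒n11 ·f  ** P1@[33:33]
[34] read 'a'  n11⇒n12  ** P1@[34:34]
[35] read 'b'  n12⇒n13  ** P5@[31:35]
[36] read 'c'  n13⇒n2 ·f  ** P3@[35:36]
[37] read 'c'  n2⇒n3
[38] read 'a'  n3⇒n11 ·f  ** P1@[38:38]
[39] read 'a'  n11⇒n12  ** P1@[39:39]
[40] read 'a'  n12⇒n5 ·f  ** P1@[40:40]
[41] read 'a'  n5⇒n5 ·f  ** P1@[41:41]
[42] read 'a'  n5⇒n5 ·f  ** P1@[42:42]
[43] read 'b'  n5⇒n1 ·f
[44] read 'a'  n1⇒n9  ** P1@[44:44]
[45] read 'c'  n9⇒n6 ·f
[46] read 'b'  n6⇒n14  ** P6@[45:46]
[47] read 'b'  n14⇒n1 ·f
[48] read 'c'  n1⇒n2  ** P3@[47:48]
[49] read 'b'  n2⇒n14 ·f  ** P6@[48:49]
[50] read 'b'  n14⇒n1 ·f
[51] read 'c'  n1⇒n2  ** P3@[50:51]
[52] read 'c'  n2⇒n3
[53] read 'b'  n3⇒n4  ** P0@[50:53],P6@[52:53]
[54] read 'b'  n4⇒n1 ·f
[55] read 'c'  n1⇒n2  ** P3@[54:55]
[56] read 'c'  n2⇒n3
[57] read 'b'  n3⇒n4  ** P0@[54:57],P6@[56:57]
[58] read 'c'  n4⇒n2 ·f  ** P3@[57:58]
[59] read 'c'  n2⇒n3
[60] read 'b'  n3⇒n4  ** P0@[57:60],P6@[59:60]
[61] read 'b'  n4⇒n1 ·f

All matches (sorted): [[0,1],[1,1],[3,6],[4,3],[6,1],[7,1],[8,5],[12,1],[15,1],[16,1],[17,5],[18,1],[19,4],[20,3],[21,6],[25,3],[26,1],[28,3],[30,0],[30,6],[31,3],[33,1],[34,1],[35,5],[36,3],[38,1],[39,1],[40,1],[41,1],[42,1],[44,1],[46,6],[48,3],[49,6],[51,3],[53,0],[53,6],[55,3],[57,0],[57,6],[58,3],[60,0],[60,6]]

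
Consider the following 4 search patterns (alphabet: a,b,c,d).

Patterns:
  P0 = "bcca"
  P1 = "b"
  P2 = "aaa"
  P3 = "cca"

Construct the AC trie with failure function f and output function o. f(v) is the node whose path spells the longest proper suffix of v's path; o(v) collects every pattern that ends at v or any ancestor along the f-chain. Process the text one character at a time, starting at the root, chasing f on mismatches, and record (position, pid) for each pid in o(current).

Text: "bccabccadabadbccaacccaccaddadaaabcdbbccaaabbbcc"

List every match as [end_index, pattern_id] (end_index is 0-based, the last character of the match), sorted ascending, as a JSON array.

Build automaton:
Trie nodes:
  n0 'ε': a→5 b→1 c→8
  n1 'b': c→2  ←P1
  n2 'bc': c→3
  n3 'bcc': a→4
  n4 'bcca': ·  ←P0
  n5 'a': a→6
  n6 'aa': a→7
  n7 'aaa': ·  ←P2
  n8 'c': c→9
  n9 'cc': a→10
  n10 'cca': ·  ←P3

Failure links (BFS by depth):
  fail(1) 'b': from fail(0)=0 chase 'b': 0 ⇒ 0;  out={1}∪out(0)={1}
  fail(5) 'a': from fail(0)=0 chase 'a': 0 ⇒ 0;  out=∅∪out(0)=∅
  fail(8) 'c': from fail(0)=0 chase 'c': 0 ⇒ 0;  out=∅∪out(0)=∅
  fail(2) 'bc': from fail(1)=0 chase 'c': 0 ⇒ 8;  out=∅∪out(8)=∅
  fail(6) 'aa': from fail(5)=0 chase 'a': 0 ⇒ 5;  out=∅∪out(5)=∅
  fail(9) 'cc': from fail(8)=0 chase 'c': 0 ⇒ 8;  out=∅∪out(8)=∅
  fail(3) 'bcc': from fail(2)=8 chase 'c': 8 ⇒ 9;  out=∅∪out(9)=∅
  fail(7) 'aaa': from fail(6)=5 chase 'a': 5 ⇒ 6;  out={2}∪out(6)={2}
  fail(10) 'cca': from fail(9)=8 chase 'a': 8→0 ⇒ 5;  out={3}∪out(5)={3}
  fail(4) 'bcca': from fail(3)=9 chase 'a': 9 ⇒ 10;  out={0}∪out(10)={0,3}

Run:
pos 0 'b': at 1  → match P1@[0:0]
pos 1 'c': at 2
pos 2 'c': at 3
pos 3 'a': at 4  → match P0@[0:3],P3@[1:3]
pos 4 'b': at 1 (fail-walked)  → match P1@[4:4]
pos 5 'c': at 2
pos 6 'c': at 3
pos 7 'a': at 4  → match P0@[4:7],P3@[5:7]
pos 8 'd': at 0 (fail-walked)
pos 9 'a': at 5
pos 10 'b': at 1 (fail-walked)  → match P1@[10:10]
pos 11 'a': at 5 (fail-walked)
pos 12 'd': at 0 (fail-walked)
pos 13 'b': at 1  → match P1@[13:13]
pos 14 'c': at 2
pos 15 'c': at 3
pos 16 'a': at 4  → match P0@[13:16],P3@[14:16]
pos 17 'a': at 6 (fail-walked)
pos 18 'c': at 8 (fail-walked)
pos 19 'c': at 9
pos 20 'c': at 9 (fail-walked)
pos 21 'a': at 10  → match P3@[19:21]
pos 22 'c': at 8 (fail-walked)
pos 23 'c': at 9
pos 24 'a': at 10  → match P3@[22:24]
pos 25 'd': at 0 (fail-walked)
pos 26 'd': at 0
pos 27 'a': at 5
pos 28 'd': at 0 (fail-walked)
pos 29 'a': at 5
pos 30 'a': at 6
pos 31 'a': at 7  → match P2@[29:31]
pos 32 'b': at 1 (fail-walked)  → match P1@[32:32]
pos 33 'c': at 2
pos 34 'd': at 0 (fail-walked)
pos 35 'b': at 1  → match P1@[35:35]
pos 36 'b': at 1 (fail-walked)  → match P1@[36:36]
pos 37 'c': at 2
pos 38 'c': at 3
pos 39 'a': at 4  → match P0@[36:39],P3@[37:39]
pos 40 'a': at 6 (fail-walked)
pos 41 'a': at 7  → match P2@[39:41]
pos 42 'b': at 1 (fail-walked)  → match P1@[42:42]
pos 43 'b': at 1 (fail-walked)  → match P1@[43:43]
pos 44 'b': at 1 (fail-walked)  → match P1@[44:44]
pos 45 'c': at 2
pos 46 'c': at 3

Result: [[0,1],[3,0],[3,3],[4,1],[7,0],[7,3],[10,1],[13,1],[16,0],[16,3],[21,3],[24,3],[31,2],[32,1],[35,1],[36,1],[39,0],[39,3],[41,2],[42,1],[43,1],[44,1]]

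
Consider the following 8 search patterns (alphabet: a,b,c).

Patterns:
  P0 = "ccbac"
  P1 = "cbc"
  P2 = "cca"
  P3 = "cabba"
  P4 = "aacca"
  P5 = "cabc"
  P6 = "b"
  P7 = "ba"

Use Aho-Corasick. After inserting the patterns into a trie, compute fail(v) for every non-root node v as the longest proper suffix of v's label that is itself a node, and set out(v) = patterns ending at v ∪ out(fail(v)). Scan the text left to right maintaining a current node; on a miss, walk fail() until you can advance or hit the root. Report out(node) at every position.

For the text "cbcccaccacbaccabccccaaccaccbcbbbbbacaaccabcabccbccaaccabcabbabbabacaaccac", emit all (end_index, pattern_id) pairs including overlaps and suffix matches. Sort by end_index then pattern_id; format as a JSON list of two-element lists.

Build automaton:
Trie (insert patterns):
  n0 'ε': a→13 b→19 c→1
  n1 'c': a→9 b→6 c→2
  n2 'cc': a→8 b→3
  n3 'ccb': a→4
  n4 'ccba': c→5
  n5 'ccbac': ·  [P0 ends]
  n6 'cb': c→7
  n7 'cbc': ·  [P1 ends]
  n8 'cca': ·  [P2 ends]
  n9 'ca': b→10
  n10 'cab': b→11 c→18
  n11 'cabb': a→12
  n12 'cabba': ·  [P3 ends]
  n13 'a': a→14
  n14 'aa': c→15
  n15 'aac': c→16
  n16 'aacc': a→17
  n17 'aacca': ·  [P4 ends]
  n18 'cabc': ·  [P5 ends]
  n19 'b': a→20  [P6 ends]
  n20 'ba': ·  [P7 ends]

Failure links (BFS by depth):
  n1('c'): parent n0 fail=0; on 'c' 0 → fail=0;  out ∅∪∅=∅
  n13('a'): parent n0 fail=0; on 'a' 0 → fail=0;  out ∅∪∅=∅
  n19('b'): parent n0 fail=0; on 'b' 0 → fail=0;  out {6}∪∅={6}
  n2('cc'): parent n1 fail=0; on 'c' 0 → fail=1;  out ∅∪∅=∅
  n6('cb'): parent n1 fail=0; on 'b' 0 → fail=19;  out ∅∪{6}={6}
  n9('ca'): parent n1 fail=0; on 'a' 0 → fail=13;  out ∅∪∅=∅
  n14('aa'): parent n13 fail=0; on 'a' 0 → fail=13;  out ∅∪∅=∅
  n20('ba'): parent n19 fail=0; on 'a' 0 → fail=13;  out {7}∪∅={7}
  n3('ccb'): parent n2 fail=1; on 'b' 1 → fail=6;  out ∅∪{6}={6}
  n7('cbc'): parent n6 fail=19; on 'c' 19→0 → fail=1;  out {1}∪∅={1}
  n8('cca'): parent n2 fail=1; on 'a' 1 → fail=9;  out {2}∪∅={2}
  n10('cab'): parent n9 fail=13; on 'b' 13→0 → fail=19;  out ∅∪{6}={6}
  n15('aac'): parent n14 fail=13; on 'c' 13→0 → fail=1;  out ∅∪∅=∅
  n4('ccba'): parent n3 fail=6; on 'a' 6→19 → fail=20;  out ∅∪{7}={7}
  n11('cabb'): parent n10 fail=19; on 'b' 19→0 → fail=19;  out ∅∪{6}={6}
  n16('aacc'): parent n15 fail=1; on 'c' 1 → fail=2;  out ∅∪∅=∅
  n18('cabc'): parent n10 fail=19; on 'c' 19→0 → fail=1;  out {5}∪∅={5}
  n5('ccbac'): parent n4 fail=20; on 'c' 20→13→0 → fail=1;  out {0}∪∅={0}
  n12('cabba'): parent n11 fail=19; on 'a' 19 → fail=20;  out {3}∪{7}={3,7}
  n17('aacca'): parent n16 fail=2; on 'a' 2 → fail=8;  out {4}∪{2}={2,4}

Scan:
[0] read 'c'  n0⇒n1
[1] read 'b'  n1⇒n6  emit P6@[1:1]
[2] read 'c'  n6⇒n7  emit P1@[0:2]
[3] read 'c'  n7⇒n2 (fail-walked)
[4] read 'c'  n2⇒n2 (fail-walked)
[5] read 'a'  n2⇒n8  emit P2@[3:5]
[6] read 'c'  n8⇒n1 (fail-walked)
[7] read 'c'  n1⇒n2
[8] read 'a'  n2⇒n8  emit P2@[6:8]
[9] read 'c'  n8⇒n1 (fail-walked)
[10] read 'b'  n1⇒n6  emit P6@[10:10]
[11] read 'a'  n6⇒n20 (fail-walked)  emit P7@[10:11]
[12] read 'c'  n20⇒n1 (fail-walked)
[13] read 'c'  n1⇒n2
[14] read 'a'  n2⇒n8  emit P2@[12:14]
[15] read 'b'  n8⇒n10 (fail-walked)  emit P6@[15:15]
[16] read 'c'  n10⇒n18  emit P5@[13:16]
[17] read 'c'  n18⇒n2 (fail-walked)
[18] read 'c'  n2⇒n2 (fail-walked)
[19] read 'c'  n2⇒n2 (fail-walked)
[20] read 'a'  n2⇒n8  emit P2@[18:20]
[21] read 'a'  n8⇒n14 (fail-walked)
[22] read 'c'  n14⇒n15
[23] read 'c'  n15⇒n16
[24] read 'a'  n16⇒n17  emit P2@[22:24],P4@[20:24]
[25] read 'c'  n17⇒n1 (fail-walked)
[26] read 'c'  n1⇒n2
[27] read 'b'  n2⇒n3  emit P6@[27:27]
[28] read 'c'  n3⇒n7 (fail-walked)  emit P1@[26:28]
[29] read 'b'  n7⇒n6 (fail-walked)  emit P6@[29:29]
[30] read 'b'  n6⇒n19 (fail-walked)  emit P6@[30:30]
[31] read 'b'  n19⇒n19 (fail-walked)  emit P6@[31:31]
[32] read 'b'  n19⇒n19 (fail-walked)  emit P6@[32:32]
[33] read 'b'  n19⇒n19 (fail-walked)  emit P6@[33:33]
[34] read 'a'  n19⇒n20  emit P7@[33:34]
[35] read 'c'  n20⇒n1 (fail-walked)
[36] read 'a'  n1⇒n9
[37] read 'a'  n9⇒n14 (fail-walked)
[38] read 'c'  n14⇒n15
[39] read 'c'  n15⇒n16
[40] read 'a'  n16⇒n17  emit P2@[38:40],P4@[36:40]
[41] read 'b'  n17⇒n10 (fail-walked)  emit P6@[41:41]
[42] read 'c'  n10⇒n18  emit P5@[39:42]
[43] read 'a'  n18⇒n9 (fail-walked)
[44] read 'b'  n9⇒n10  emit P6@[44:44]
[45] read 'c'  n10⇒n18  emit P5@[42:45]
[46] read 'c'  n18⇒n2 (fail-walked)
[47] read 'b'  n2⇒n3  emit P6@[47:47]
[48] read 'c'  n3⇒n7 (fail-walked)  emit P1@[46:48]
[49] read 'c'  n7⇒n2 (fail-walked)
[50] read 'a'  n2⇒n8  emit P2@[48:50]
[51] read 'a'  n8⇒n14 (fail-walked)
[52] read 'c'  n14⇒n15
[53] read 'c'  n15⇒n16
[54] read 'a'  n16⇒n17  emit P2@[52:54],P4@[50:54]
[55] read 'b'  n17⇒n10 (fail-walked)  emit P6@[55:55]
[56] read 'c'  n10⇒n18  emit P5@[53:56]
[57] read 'a'  n18⇒n9 (fail-walked)
[58] read 'b'  n9⇒n10  emit P6@[58:58]
[59] read 'b'  n10⇒n11  emit P6@[59:59]
[60] read 'a'  n11⇒n12  emit P3@[56:60],P7@[59:60]
[61] read 'b'  n12⇒n19 (fail-walked)  emit P6@[61:61]
[62] read 'b'  n19⇒n19 (fail-walked)  emit P6@[62:62]
[63] read 'a'  n19⇒n20  emit P7@[62:63]
[64] read 'b'  n20⇒n19 (fail-walked)  emit P6@[64:64]
[65] read 'a'  n19⇒n20  emit P7@[64:65]
[66] read 'c'  n20⇒n1 (fail-walked)
[67] read 'a'  n1⇒n9
[68] read 'a'  n9⇒n14 (fail-walked)
[69] read 'c'  n14⇒n15
[70] read 'c'  n15⇒n16
[71] read 'a'  n16⇒n17  emit P2@[69:71],P4@[67:71]
[72] read 'c'  n17⇒n1 (fail-walked)

Matches: [[1,6],[2,1],[5,2],[8,2],[10,6],[11,7],[14,2],[15,6],[16,5],[20,2],[24,2],[24,4],[27,6],[28,1],[29,6],[30,6],[31,6],[32,6],[33,6],[34,7],[40,2],[40,4],[41,6],[42,5],[44,6],[45,5],[47,6],[48,1],[50,2],[54,2],[54,4],[55,6],[56,5],[58,6],[59,6],[60,3],[60,7],[61,6],[62,6],[63,7],[64,6],[65,7],[71,2],[71,4]]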